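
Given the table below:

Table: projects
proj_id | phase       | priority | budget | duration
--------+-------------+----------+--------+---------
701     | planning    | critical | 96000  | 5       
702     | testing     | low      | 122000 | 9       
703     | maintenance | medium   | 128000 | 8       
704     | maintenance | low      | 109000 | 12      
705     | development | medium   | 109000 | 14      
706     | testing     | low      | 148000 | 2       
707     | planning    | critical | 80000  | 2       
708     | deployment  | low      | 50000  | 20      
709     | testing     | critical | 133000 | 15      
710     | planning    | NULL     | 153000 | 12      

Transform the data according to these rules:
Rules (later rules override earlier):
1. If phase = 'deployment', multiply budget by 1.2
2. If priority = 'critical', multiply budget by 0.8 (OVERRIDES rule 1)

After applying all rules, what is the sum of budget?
1076200.0

Step 1: Rule 2 takes priority for records with priority = 'critical'
  - 3 records: 309000 × 0.8 = 247200.0
Step 2: Rule 1 applies to remaining records with phase = 'deployment'
  - 1 records: 50000 × 1.2 = 60000.0
Step 3: Other records unchanged: 769000
Step 4: Final sum = 247200.0 + 60000.0 + 769000 = 1076200.0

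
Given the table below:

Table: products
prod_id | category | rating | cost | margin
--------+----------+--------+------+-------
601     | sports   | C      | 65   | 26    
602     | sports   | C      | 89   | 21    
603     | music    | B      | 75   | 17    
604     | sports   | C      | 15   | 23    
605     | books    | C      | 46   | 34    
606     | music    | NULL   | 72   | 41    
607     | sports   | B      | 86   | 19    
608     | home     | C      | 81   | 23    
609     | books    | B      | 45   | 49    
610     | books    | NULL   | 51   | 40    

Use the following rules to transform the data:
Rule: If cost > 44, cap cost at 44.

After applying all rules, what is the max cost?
44

Step 1: Original maximum cost = 89
Step 2: Apply cap at 44
Step 3: 9 records had cost > 44 and were capped
Step 4: Maximum after transformation = 44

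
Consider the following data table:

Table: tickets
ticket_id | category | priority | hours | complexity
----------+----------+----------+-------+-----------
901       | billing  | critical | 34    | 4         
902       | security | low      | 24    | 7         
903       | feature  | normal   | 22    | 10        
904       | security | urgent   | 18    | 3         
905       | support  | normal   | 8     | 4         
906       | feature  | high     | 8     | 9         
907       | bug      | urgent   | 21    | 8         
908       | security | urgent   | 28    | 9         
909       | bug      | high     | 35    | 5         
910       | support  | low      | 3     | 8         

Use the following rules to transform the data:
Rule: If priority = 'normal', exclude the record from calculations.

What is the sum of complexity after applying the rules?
53

Step 1: Identify records where priority = 'normal'
Step 2: The excluded records sum to 14
Step 3: Original total complexity = 67
Step 4: Remaining total = 67 - 14 = 53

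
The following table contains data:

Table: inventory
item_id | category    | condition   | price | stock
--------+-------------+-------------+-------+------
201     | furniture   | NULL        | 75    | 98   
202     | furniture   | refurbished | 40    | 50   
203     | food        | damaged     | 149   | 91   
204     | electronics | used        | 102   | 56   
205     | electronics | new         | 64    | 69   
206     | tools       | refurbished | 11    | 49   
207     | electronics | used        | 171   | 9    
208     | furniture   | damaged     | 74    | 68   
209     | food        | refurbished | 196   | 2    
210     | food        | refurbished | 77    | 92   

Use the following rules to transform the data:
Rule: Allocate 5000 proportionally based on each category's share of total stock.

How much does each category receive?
electronics: 1147.26, food: 1583.9, furniture: 1849.32, tools: 419.52

Step 1: Calculate total stock = 584
Step 2: Calculate each category's proportion:
  electronics: 134/584 = 22.95% → 1147.26
  food: 185/584 = 31.68% → 1583.9
  furniture: 216/584 = 36.99% → 1849.32
  tools: 49/584 = 8.39% → 419.52
Step 3: Verify: sum of allocations ≈ 5000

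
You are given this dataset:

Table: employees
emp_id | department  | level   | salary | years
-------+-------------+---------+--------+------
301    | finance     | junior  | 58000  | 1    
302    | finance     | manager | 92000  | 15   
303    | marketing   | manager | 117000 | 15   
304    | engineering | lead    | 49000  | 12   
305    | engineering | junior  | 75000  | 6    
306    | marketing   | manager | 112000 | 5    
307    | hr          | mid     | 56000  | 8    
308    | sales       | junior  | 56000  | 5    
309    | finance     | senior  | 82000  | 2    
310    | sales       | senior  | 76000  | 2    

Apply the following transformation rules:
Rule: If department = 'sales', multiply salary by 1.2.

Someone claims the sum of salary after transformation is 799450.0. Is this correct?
No, the correct result is 799400.0.

Step 1: Calculate the correct sum after transformation
Step 2: Apply multiplier 1.2 to records where department = 'sales'
Step 3: Correct result = 799400.0
Step 4: Claimed result = 799450.0
Step 5: 799400.0 ≠ 799450.0
Conclusion: The claimed result is incorrect. The correct answer is 799400.0.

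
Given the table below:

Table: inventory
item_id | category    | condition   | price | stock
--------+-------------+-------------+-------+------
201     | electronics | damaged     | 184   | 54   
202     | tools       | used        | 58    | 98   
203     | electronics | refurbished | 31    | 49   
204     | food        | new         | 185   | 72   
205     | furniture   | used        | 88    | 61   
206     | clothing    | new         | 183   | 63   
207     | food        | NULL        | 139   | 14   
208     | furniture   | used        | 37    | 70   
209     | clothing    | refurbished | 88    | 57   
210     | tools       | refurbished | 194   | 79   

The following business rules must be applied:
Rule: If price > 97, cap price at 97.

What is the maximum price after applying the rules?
97

Step 1: Original maximum price = 194
Step 2: Apply cap at 97
Step 3: 5 records had price > 97 and were capped
Step 4: Maximum after transformation = 97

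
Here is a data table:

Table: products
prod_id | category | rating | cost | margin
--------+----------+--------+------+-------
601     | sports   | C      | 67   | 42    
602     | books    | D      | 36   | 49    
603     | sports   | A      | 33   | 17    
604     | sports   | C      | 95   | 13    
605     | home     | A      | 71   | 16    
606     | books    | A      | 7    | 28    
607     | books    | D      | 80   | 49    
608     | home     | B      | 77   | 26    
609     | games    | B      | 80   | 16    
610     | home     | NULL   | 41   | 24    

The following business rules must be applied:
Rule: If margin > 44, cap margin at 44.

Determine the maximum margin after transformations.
44

Step 1: Original maximum margin = 49
Step 2: Apply cap at 44
Step 3: 2 records had margin > 44 and were capped
Step 4: Maximum after transformation = 44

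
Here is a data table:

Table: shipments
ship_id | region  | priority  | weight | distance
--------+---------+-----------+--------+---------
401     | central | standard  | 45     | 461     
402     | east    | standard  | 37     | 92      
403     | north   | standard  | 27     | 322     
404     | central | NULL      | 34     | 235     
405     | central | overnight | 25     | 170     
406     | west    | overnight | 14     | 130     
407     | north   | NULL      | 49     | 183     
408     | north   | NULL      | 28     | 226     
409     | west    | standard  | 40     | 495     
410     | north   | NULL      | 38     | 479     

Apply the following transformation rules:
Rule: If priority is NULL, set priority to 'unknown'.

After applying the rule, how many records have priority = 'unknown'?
4

Step 1: Count records where priority IS NULL
Step 2: Found 4 records with NULL priority
Step 3: These records will have priority set to 'unknown'
Step 4: Records already having priority = 'unknown': 0
Step 5: Answer: 4 + 0 = 4 records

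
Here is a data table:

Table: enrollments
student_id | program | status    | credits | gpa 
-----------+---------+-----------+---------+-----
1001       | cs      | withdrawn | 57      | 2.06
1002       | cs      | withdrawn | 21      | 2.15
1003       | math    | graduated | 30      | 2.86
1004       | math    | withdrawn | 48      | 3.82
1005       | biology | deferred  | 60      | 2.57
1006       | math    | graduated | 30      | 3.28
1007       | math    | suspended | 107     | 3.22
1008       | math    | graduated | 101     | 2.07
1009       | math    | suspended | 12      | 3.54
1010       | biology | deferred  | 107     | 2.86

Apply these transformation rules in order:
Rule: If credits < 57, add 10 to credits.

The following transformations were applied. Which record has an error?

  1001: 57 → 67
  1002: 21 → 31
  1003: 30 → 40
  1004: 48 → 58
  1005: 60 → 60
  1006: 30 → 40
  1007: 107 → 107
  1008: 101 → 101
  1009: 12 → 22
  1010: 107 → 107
Record 1001 has an error. The correct transformed value should be 57, not 67.

Step 1: Check each record against the rule
Step 2: Record 1001 has credits = 57
Step 3: Since 57 >= 57, the bonus should not have been applied
Step 4: Correct value = 57, but claimed value = 67
Conclusion: Record 1001 has the error.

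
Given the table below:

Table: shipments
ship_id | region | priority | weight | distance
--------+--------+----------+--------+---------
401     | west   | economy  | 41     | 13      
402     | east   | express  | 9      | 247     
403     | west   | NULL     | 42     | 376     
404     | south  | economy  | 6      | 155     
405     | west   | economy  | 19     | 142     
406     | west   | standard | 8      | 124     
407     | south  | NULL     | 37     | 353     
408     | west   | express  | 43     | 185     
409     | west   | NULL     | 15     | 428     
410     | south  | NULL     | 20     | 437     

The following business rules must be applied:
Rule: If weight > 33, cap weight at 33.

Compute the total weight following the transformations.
209

Step 1: 4 records have weight > 33
Step 2: These records originally summed to 163
Step 3: After capping: 4 × 33 = 132
Step 4: Unaffected records sum: 77
Step 5: Final sum = 132 + 77 = 209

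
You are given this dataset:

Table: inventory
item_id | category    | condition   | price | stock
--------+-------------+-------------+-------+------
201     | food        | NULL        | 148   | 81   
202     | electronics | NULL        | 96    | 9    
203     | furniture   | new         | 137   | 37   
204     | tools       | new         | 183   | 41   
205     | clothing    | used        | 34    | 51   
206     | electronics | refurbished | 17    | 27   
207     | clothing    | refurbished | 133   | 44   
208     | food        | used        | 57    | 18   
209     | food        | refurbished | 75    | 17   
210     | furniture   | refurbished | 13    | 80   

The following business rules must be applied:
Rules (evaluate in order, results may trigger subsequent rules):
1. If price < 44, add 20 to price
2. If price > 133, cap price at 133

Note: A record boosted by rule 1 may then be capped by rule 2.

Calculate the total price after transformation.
884

Step 1: Apply rule 1 to records with price < 44
  - 3 records get bonus of 20
  - Of these, 0 records then exceed 133 and get capped
Step 2: Apply rule 2 to records with price > 133
  - 3 records (original) are capped
Step 3: Calculate final sum = 884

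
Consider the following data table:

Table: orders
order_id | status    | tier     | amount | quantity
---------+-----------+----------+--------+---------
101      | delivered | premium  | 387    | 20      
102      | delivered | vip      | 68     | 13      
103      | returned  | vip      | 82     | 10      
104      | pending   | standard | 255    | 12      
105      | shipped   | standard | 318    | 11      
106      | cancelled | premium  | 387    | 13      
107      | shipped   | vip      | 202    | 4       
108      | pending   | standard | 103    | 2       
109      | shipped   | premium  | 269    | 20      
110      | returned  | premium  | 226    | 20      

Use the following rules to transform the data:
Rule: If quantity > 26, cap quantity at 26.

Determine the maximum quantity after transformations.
20

Step 1: Original maximum quantity = 20
Step 2: Check cap of 26 against maximum
Step 3: No records exceed the cap (max 20 <= cap 26), so no capping applies
Step 4: Maximum after transformation = 20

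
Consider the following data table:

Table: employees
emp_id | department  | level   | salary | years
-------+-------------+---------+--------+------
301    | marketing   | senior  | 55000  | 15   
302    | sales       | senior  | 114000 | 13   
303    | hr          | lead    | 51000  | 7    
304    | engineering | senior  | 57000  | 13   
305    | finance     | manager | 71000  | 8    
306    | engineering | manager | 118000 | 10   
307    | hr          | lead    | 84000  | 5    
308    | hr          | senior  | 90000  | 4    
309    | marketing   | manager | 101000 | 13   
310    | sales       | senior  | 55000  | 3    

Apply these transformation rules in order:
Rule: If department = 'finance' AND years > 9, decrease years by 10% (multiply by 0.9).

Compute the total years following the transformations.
91

Step 1: Find records where department = 'finance' AND years > 9
Step 2: 0 records match, summing to 0
Step 3: After multiplier: 0 × 0.9 = 0.0
Step 4: Unaffected records sum: 91
Step 5: Final sum = 0.0 + 91 = 91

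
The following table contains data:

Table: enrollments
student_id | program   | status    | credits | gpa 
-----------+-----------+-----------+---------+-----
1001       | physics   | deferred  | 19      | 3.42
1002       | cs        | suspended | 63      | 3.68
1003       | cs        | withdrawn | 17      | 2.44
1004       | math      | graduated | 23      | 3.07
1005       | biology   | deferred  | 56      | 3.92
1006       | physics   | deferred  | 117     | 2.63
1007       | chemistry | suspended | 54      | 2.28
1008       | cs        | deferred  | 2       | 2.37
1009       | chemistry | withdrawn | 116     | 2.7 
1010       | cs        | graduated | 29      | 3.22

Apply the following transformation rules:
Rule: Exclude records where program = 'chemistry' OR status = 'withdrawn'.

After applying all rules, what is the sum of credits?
309

Step 1: Find records where program = 'chemistry' OR status = 'withdrawn'
Step 2: 3 records match, summing to 187
Step 3: Original sum: 496
Step 4: Remaining sum = 496 - 187 = 309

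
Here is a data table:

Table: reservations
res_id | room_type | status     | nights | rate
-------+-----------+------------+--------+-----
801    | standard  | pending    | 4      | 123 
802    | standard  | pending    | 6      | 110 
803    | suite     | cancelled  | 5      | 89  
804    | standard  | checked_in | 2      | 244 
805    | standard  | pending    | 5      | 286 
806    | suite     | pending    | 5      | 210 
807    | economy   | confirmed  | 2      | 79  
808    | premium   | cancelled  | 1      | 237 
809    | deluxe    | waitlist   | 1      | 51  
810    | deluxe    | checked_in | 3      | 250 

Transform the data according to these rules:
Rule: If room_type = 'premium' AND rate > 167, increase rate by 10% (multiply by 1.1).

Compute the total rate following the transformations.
1702.7

Step 1: Find records where room_type = 'premium' AND rate > 167
Step 2: 1 records match, summing to 237
Step 3: After multiplier: 237 × 1.1 = 260.7
Step 4: Unaffected records sum: 1442
Step 5: Final sum = 260.7 + 1442 = 1702.7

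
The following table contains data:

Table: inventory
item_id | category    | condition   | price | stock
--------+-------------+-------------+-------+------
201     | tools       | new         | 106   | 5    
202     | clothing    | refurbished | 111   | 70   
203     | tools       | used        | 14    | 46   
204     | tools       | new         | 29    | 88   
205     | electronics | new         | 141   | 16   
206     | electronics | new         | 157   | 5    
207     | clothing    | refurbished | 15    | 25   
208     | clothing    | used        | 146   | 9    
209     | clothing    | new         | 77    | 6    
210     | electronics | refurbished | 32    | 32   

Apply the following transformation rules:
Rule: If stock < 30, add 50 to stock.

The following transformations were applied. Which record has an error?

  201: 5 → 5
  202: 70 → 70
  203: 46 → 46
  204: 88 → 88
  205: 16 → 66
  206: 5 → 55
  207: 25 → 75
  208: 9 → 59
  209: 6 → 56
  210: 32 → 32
Record 201 has an error. The correct transformed value should be 55, not 5.

Step 1: Check each record against the rule
Step 2: Record 201 has stock = 5
Step 3: Since 5 < 30, the bonus should have been applied
Step 4: Correct value = 55, but claimed value = 5
Conclusion: Record 201 has the error.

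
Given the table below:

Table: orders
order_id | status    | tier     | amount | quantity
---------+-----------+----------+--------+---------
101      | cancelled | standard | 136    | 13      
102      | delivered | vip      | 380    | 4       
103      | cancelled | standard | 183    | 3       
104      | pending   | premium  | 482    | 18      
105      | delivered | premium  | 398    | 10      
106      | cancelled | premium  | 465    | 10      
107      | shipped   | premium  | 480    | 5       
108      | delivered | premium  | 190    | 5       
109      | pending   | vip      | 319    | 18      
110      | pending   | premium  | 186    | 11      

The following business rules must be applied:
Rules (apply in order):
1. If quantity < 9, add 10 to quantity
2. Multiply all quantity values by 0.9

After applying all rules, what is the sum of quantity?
123.3

Step 1: Apply Rule 1 - Add 10 to records with quantity < 9
  - 4 records affected: 17 + (4 × 10) = 57
  - Unaffected records: 80
  - Sum after Rule 1: 137
Step 2: Apply Rule 2 - Multiply all by 0.9
  - 137 × 0.9 = 123.3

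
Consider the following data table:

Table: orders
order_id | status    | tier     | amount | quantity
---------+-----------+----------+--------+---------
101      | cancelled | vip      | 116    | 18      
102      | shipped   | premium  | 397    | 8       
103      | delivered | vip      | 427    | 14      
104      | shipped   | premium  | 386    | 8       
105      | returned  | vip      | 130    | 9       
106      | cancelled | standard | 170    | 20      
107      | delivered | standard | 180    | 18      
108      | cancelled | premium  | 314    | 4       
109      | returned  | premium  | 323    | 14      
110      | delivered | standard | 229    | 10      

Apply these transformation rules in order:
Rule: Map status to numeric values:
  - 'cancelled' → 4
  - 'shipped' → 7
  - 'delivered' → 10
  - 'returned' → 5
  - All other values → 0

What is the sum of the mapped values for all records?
66

Step 1: Apply mapping to each record
Step 2: Count by status:
  'cancelled': 3 records × 4 = 12
  'shipped': 2 records × 7 = 14
  'delivered': 3 records × 10 = 30
  'returned': 2 records × 5 = 10
Step 3: Sum all mapped values = 66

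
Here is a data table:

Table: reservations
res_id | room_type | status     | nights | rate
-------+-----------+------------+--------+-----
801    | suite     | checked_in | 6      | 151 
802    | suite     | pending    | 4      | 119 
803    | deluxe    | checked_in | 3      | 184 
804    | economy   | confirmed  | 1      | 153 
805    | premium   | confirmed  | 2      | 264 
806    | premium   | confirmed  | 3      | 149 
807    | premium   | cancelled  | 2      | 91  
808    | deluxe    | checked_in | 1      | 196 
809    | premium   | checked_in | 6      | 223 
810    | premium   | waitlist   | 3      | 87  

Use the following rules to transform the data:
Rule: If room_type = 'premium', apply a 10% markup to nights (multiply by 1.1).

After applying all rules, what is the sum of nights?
32.6

Step 1: Records with room_type = 'premium' have total nights = 16
Step 2: Apply multiplier: 16 × 1.1 = 17.6
Step 3: Other records total: 15
Step 4: Final sum = 17.6 + 15 = 32.6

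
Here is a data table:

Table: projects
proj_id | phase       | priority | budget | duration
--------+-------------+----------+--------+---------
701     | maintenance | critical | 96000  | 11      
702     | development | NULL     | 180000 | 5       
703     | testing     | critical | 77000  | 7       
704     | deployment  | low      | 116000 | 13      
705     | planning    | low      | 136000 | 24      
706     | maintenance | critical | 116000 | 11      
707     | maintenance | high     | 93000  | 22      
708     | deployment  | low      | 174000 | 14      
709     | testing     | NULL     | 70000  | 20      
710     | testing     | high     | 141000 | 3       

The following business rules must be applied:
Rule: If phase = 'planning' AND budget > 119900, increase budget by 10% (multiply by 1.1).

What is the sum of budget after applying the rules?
1212600.0

Step 1: Find records where phase = 'planning' AND budget > 119900
Step 2: 1 records match, summing to 136000
Step 3: After multiplier: 136000 × 1.1 = 149600.0
Step 4: Unaffected records sum: 1063000
Step 5: Final sum = 149600.0 + 1063000 = 1212600.0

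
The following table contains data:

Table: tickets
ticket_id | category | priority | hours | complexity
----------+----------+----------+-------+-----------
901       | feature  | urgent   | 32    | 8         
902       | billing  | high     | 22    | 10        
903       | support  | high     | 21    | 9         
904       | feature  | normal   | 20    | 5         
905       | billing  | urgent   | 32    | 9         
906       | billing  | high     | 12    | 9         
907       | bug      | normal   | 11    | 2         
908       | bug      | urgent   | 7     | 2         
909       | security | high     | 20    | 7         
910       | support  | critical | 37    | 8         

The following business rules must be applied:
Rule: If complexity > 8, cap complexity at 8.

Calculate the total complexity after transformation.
64

Step 1: 4 records have complexity > 8
Step 2: These records originally summed to 37
Step 3: After capping: 4 × 8 = 32
Step 4: Unaffected records sum: 32
Step 5: Final sum = 32 + 32 = 64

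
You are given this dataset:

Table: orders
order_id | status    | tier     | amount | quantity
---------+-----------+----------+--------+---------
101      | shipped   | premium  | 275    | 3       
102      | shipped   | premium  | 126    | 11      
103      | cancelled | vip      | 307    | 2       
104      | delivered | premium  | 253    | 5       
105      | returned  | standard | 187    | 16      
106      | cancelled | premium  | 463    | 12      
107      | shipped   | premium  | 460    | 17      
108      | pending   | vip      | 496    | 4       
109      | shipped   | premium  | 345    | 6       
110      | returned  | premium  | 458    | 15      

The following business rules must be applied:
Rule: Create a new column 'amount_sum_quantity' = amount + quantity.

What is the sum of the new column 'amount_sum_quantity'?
3461

Step 1: For each record, compute amount + quantity
Example calculations:
  275 + 3 = 278
  126 + 11 = 137
  307 + 2 = 309
  ...
Step 2: Sum all derived values
Step 3: Total = 3461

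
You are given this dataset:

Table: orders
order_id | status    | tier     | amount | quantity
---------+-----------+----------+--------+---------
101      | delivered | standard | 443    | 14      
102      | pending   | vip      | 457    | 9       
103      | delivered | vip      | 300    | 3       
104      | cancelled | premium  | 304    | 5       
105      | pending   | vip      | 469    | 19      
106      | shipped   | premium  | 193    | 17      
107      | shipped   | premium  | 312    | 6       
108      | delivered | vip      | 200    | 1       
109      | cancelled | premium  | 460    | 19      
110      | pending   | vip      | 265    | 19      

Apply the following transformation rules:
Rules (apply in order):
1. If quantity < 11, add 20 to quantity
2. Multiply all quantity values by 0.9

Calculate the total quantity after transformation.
190.8

Step 1: Apply Rule 1 - Add 20 to records with quantity < 11
  - 5 records affected: 24 + (5 × 20) = 124
  - Unaffected records: 88
  - Sum after Rule 1: 212
Step 2: Apply Rule 2 - Multiply all by 0.9
  - 212 × 0.9 = 190.8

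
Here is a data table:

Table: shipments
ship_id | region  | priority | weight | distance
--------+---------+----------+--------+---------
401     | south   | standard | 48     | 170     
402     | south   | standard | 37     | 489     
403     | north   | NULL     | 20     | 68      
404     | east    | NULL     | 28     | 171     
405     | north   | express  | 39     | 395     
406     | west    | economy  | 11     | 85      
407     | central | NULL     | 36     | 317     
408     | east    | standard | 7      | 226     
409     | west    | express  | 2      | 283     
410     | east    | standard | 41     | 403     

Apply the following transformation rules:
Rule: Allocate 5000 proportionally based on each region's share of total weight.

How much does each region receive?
central: 669.14, east: 1412.64, north: 1096.65, south: 1579.93, west: 241.64

Step 1: Calculate total weight = 269
Step 2: Calculate each region's proportion:
  central: 36/269 = 13.38% → 669.14
  east: 76/269 = 28.25% → 1412.64
  north: 59/269 = 21.93% → 1096.65
  south: 85/269 = 31.60% → 1579.93
  west: 13/269 = 4.83% → 241.64
Step 3: Verify: sum of allocations ≈ 5000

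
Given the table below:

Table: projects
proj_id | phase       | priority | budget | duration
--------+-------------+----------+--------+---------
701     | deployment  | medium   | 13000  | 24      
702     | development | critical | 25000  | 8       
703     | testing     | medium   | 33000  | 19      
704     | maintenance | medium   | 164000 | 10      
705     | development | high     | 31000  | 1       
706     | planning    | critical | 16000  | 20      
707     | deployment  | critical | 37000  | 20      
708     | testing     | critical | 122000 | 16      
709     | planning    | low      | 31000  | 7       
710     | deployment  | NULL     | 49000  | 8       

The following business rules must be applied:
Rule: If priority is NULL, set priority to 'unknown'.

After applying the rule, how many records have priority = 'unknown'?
1

Step 1: Count records where priority IS NULL
Step 2: Found 1 records with NULL priority
Step 3: These records will have priority set to 'unknown'
Step 4: Records already having priority = 'unknown': 0
Step 5: Answer: 1 + 0 = 1 records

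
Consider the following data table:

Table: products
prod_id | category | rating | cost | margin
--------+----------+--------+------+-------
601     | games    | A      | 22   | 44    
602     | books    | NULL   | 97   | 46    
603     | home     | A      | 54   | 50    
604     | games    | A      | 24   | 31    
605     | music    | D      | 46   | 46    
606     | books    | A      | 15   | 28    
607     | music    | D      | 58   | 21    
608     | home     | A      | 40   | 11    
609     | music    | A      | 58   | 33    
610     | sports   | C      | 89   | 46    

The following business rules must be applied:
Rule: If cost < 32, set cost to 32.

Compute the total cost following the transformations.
538

Step 1: 3 records have cost < 32
Step 2: These records originally summed to 61
Step 3: After setting to minimum: 3 × 32 = 96
Step 4: Unaffected records sum: 442
Step 5: Final sum = 96 + 442 = 538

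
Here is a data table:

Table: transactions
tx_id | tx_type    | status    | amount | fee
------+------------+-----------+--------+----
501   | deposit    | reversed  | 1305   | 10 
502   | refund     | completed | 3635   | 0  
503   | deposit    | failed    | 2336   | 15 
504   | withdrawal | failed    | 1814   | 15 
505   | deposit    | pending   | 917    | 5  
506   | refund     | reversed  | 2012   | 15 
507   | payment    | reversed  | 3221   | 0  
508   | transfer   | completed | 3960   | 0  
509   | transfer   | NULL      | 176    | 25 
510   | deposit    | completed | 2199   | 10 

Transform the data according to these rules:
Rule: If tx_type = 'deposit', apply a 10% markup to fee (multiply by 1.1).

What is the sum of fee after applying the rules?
99.0

Step 1: Records with tx_type = 'deposit' have total fee = 40
Step 2: Apply multiplier: 40 × 1.1 = 44.0
Step 3: Other records total: 55
Step 4: Final sum = 44.0 + 55 = 99.0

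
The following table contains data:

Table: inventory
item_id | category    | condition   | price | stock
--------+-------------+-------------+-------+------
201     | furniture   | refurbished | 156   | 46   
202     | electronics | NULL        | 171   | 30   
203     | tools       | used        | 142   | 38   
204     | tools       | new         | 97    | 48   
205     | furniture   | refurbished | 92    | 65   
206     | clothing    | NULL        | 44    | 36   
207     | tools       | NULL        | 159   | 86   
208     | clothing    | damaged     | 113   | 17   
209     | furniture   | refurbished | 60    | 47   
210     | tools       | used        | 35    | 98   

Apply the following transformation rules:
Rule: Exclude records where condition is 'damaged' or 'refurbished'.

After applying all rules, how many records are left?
6

Step 1: Count records to exclude
  - 1 (damaged) + 3 (refurbished) = 4 records
Step 2: Total records: 10
Step 3: Remaining = 10 - 4 = 6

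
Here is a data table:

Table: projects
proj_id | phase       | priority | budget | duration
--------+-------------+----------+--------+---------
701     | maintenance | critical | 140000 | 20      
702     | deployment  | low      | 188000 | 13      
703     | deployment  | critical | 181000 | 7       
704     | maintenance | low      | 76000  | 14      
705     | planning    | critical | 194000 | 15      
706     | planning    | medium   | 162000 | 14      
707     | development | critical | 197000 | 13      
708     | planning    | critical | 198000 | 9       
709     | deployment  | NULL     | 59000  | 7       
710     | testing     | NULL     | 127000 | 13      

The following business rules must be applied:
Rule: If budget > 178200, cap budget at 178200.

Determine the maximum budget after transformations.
178200

Step 1: Original maximum budget = 198000
Step 2: Apply cap at 178200
Step 3: 5 records had budget > 178200 and were capped
Step 4: Maximum after transformation = 178200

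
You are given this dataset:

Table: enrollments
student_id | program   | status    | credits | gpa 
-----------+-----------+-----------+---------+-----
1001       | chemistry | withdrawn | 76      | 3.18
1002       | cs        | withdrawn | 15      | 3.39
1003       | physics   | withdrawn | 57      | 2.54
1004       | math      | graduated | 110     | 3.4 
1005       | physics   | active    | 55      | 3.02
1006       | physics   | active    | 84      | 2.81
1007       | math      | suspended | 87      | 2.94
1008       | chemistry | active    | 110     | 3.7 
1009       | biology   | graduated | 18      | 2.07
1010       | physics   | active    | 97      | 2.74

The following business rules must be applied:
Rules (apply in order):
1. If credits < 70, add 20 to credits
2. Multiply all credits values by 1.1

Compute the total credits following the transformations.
867.9

Step 1: Apply Rule 1 - Add 20 to records with credits < 70
  - 4 records affected: 145 + (4 × 20) = 225
  - Unaffected records: 564
  - Sum after Rule 1: 789
Step 2: Apply Rule 2 - Multiply all by 1.1
  - 789 × 1.1 = 867.9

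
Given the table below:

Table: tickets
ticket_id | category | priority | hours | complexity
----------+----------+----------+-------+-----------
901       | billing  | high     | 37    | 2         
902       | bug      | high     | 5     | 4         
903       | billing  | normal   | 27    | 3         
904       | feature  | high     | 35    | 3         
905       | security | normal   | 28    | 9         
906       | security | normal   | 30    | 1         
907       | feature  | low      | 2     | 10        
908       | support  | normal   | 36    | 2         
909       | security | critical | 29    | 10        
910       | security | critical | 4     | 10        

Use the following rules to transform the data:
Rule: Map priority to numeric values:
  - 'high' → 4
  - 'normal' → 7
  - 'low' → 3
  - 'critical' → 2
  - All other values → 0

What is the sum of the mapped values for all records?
47

Step 1: Apply mapping to each record
Step 2: Count by status:
  'high': 3 records × 4 = 12
  'normal': 4 records × 7 = 28
  'low': 1 records × 3 = 3
  'critical': 2 records × 2 = 4
Step 3: Sum all mapped values = 47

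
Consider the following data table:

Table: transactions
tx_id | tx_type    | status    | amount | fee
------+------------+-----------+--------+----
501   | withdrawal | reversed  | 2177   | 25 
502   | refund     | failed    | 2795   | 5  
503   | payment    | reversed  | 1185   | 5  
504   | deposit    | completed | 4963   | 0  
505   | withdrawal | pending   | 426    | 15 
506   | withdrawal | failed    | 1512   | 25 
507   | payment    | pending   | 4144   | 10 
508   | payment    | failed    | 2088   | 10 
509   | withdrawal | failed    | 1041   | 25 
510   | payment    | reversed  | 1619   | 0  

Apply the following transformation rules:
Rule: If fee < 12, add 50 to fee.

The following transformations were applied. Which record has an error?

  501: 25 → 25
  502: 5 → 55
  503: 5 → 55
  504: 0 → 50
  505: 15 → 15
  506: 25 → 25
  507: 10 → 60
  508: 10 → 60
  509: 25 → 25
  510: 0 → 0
Record 510 has an error. The correct transformed value should be 50, not 0.

Step 1: Check each record against the rule
Step 2: Record 510 has fee = 0
Step 3: Since 0 < 12, the bonus should have been applied
Step 4: Correct value = 50, but claimed value = 0
Conclusion: Record 510 has the error.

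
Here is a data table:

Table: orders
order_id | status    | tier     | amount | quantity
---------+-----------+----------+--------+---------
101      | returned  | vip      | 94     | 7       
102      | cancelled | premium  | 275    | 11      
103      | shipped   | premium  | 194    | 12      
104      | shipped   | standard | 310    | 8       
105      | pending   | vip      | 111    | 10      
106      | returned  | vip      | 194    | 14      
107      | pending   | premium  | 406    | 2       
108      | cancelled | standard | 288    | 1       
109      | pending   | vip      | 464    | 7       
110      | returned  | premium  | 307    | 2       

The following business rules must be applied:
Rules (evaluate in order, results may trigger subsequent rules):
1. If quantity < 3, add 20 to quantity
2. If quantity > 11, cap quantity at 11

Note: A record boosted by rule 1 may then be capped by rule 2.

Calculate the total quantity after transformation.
98

Step 1: Apply rule 1 to records with quantity < 3
  - 3 records get bonus of 20
  - Of these, 3 records then exceed 11 and get capped
Step 2: Apply rule 2 to records with quantity > 11
  - 2 records (original) are capped
Step 3: Calculate final sum = 98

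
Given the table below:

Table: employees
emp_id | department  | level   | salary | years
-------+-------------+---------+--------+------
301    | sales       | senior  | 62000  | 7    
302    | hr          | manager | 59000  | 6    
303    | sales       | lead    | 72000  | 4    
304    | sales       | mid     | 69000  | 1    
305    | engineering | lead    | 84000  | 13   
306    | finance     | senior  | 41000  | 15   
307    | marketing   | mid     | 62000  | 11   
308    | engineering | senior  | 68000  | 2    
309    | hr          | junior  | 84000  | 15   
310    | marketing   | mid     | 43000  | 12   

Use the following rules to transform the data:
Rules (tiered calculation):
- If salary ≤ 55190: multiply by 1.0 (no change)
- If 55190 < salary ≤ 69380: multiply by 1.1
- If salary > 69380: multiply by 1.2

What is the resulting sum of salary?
724000.0

Step 1: Tier 1 (salary ≤ 55190): 2 records, sum = 84000 × 1.0 = 84000.0
Step 2: Tier 2 (55190 < salary ≤ 69380): 5 records, sum = 320000 × 1.1 = 352000.0
Step 3: Tier 3 (salary > 69380): 3 records, sum = 240000 × 1.2 = 288000.0
Step 4: Final sum = 84000.0 + 352000.0 + 288000.0 = 724000.0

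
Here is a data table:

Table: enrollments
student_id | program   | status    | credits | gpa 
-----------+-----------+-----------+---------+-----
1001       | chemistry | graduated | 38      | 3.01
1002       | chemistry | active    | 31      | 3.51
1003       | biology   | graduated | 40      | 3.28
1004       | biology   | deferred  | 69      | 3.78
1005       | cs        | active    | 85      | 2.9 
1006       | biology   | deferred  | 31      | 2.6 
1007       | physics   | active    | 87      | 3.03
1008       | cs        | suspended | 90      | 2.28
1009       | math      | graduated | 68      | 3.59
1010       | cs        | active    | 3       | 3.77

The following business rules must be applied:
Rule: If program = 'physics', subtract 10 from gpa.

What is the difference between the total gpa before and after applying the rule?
10.0

Step 1: Original sum of gpa = 31.75
Step 2: 1 records have program = 'physics'
Step 3: Each affected record changes by -10
Step 4: Total change = 1 × -10 = -10
Step 5: New sum = 31.75 + -10 = 21.75
Step 6: Difference = |21.75 - 31.75| = 10.0
        (Sum decreased by 10.0)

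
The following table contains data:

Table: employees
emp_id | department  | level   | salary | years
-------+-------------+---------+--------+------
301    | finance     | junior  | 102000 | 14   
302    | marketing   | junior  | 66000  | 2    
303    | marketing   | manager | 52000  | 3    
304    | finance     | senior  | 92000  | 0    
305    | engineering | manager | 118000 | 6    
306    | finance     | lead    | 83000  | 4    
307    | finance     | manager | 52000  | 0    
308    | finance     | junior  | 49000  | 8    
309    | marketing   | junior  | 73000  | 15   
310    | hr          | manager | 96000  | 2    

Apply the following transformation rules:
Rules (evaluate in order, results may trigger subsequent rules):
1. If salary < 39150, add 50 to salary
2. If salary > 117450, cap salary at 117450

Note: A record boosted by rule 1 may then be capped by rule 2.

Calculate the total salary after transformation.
782450

Step 1: Apply rule 1 to records with salary < 39150
  - 0 records get bonus of 50
  - Of these, 0 records then exceed 117450 and get capped
Step 2: Apply rule 2 to records with salary > 117450
  - 1 records (original) are capped
Step 3: Calculate final sum = 782450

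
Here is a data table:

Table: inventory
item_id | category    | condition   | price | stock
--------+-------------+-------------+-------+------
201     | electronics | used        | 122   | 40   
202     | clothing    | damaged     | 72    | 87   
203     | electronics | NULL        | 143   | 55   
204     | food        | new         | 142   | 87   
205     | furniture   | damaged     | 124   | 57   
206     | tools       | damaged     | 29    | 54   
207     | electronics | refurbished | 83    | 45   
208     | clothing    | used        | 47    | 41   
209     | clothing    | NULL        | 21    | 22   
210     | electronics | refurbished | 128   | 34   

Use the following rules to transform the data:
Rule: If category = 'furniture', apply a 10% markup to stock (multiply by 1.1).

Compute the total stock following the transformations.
527.7

Step 1: Records with category = 'furniture' have total stock = 57
Step 2: Apply multiplier: 57 × 1.1 = 62.7
Step 3: Other records total: 465
Step 4: Final sum = 62.7 + 465 = 527.7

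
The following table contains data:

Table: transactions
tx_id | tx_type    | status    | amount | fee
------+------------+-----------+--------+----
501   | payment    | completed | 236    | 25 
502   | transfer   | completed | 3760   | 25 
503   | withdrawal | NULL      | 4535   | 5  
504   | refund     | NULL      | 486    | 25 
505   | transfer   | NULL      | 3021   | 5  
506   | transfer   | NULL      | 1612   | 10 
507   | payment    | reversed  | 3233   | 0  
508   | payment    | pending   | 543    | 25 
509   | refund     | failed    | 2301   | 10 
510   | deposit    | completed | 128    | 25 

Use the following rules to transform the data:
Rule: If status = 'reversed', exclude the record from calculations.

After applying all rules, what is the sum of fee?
155

Step 1: Identify records where status = 'reversed'
Step 2: The excluded records sum to 0
Step 3: Original total fee = 155
Step 4: Remaining total = 155 - 0 = 155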